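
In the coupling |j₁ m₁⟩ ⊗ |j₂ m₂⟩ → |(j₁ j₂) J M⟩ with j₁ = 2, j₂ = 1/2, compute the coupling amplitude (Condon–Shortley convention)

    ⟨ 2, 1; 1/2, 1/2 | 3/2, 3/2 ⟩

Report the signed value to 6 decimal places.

j₁+j₂−J=1  J+j₁−j₂=3  J−j₁+j₂=0  j₁+j₂+J+1=5
(j₁±m₁, j₂±m₂, J±M) = (3,1,1,0,3,0)
P² = 36/5
sum k=1..1:
  [1] −1/6 = -1/6
S = -1/6
C² = P²·S² = 1/5 ; C = -0.447214

−√(1/5) ≈ -0.447214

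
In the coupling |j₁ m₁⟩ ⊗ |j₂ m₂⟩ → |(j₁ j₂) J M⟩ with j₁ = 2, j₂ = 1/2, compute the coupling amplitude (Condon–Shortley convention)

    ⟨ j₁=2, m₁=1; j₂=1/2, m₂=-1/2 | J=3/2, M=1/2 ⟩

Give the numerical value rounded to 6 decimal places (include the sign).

+0.774597

√[4·1!3!0!/5! · 3!1!0!1!2!1!] = √(12/5)
  +(−1)^0/∏(0,1,1,0,2,0)! = 1/2  (running 1/2)
⟨..|..⟩ = √(12/5)·(1/2) = +0.774597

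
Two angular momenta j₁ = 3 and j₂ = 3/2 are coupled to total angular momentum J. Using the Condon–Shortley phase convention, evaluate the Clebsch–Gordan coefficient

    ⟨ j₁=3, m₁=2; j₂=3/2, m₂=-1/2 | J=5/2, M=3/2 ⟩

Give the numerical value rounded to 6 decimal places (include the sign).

triangle: 2!×4!×1!/8! = 48/40320
(j±m)!: 5!×1!×1!×2!×4!×1! = 5760
prefactor² = (2J+1)×Δ×N² = 288/7
  k=0: +1/(0!×2!×1!×1!×3!×0!) = 1/12
  k=1: −1/(1!×1!×0!×0!×4!×1!) = -1/24
Σ = 1/24  ⇒  CG² = 288/7×1/24² = 1/14
CG = +√(1/14) = +0.267261

+0.267261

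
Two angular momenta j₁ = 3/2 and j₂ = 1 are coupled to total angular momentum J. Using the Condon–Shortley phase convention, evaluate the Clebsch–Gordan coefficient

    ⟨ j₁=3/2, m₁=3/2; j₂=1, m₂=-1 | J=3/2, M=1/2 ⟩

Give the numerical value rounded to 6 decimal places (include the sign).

j₁+j₂−J=1  J+j₁−j₂=2  J−j₁+j₂=1  j₁+j₂+J+1=5
(j₁±m₁, j₂±m₂, J±M) = (3,0,0,2,2,1)
P² = 8/5
sum k=0..0:
  [0] +1/2 = 1/2
S = 1/2
C² = P²·S² = 2/5 ; C = +0.632456

+√(2/5) ≈ +0.632456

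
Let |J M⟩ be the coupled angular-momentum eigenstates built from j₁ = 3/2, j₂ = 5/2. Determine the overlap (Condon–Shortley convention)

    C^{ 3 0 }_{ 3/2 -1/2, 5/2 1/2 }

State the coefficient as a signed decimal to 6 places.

−√(1/5) = -0.447214

triangle: 1!*2!*4!/8! = 48/40320
(j±m)!: 1!*2!*3!*2!*3!*3! = 864
prefactor² = (2J+1)*Δ*N² = 36/5
  k=0: +1/(0!*1!*2!*3!*0!*1!) = 1/12
  k=1: −1/(1!*0!*1!*2!*1!*2!) = -1/4
Σ = -1/6  ⇒  CG² = 36/5*(-1/6)² = 1/5
CG = −√(1/5) = -0.447214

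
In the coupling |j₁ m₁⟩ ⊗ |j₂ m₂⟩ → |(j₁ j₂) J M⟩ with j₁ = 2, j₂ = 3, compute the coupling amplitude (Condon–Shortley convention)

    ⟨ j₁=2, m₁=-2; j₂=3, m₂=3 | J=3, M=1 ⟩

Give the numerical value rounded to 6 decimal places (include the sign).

+√(1/6) ≈ +0.408248

triangle: 2!×2!×4!/9! = 96/362880
(j±m)!: 0!×4!×6!×0!×4!×2! = 829440
prefactor² = (2J+1)×Δ×N² = 1536
  k=2: +1/(2!×0!×2!×4!×0!×0!) = 1/96
Σ = 1/96  ⇒  CG² = 1536×1/96² = 1/6
CG = +√(1/6) = +0.408248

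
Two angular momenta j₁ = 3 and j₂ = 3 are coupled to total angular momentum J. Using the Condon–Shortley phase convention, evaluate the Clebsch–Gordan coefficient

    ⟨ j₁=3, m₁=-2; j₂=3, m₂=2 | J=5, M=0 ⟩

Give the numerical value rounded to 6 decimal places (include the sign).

−√(4/21) ≈ -0.436436

√[11·1!5!5!/12! · 1!5!5!1!5!5!] = √(480000/7)
  +(−1)^0/∏(0,1,5,5,0,0)! = 1/14400  (running 1/14400)
  +(−1)^1/∏(1,0,4,4,1,1)! = -1/576  (running -1/600)
⟨..|..⟩ = √(480000/7)·(-1/600) = -0.436436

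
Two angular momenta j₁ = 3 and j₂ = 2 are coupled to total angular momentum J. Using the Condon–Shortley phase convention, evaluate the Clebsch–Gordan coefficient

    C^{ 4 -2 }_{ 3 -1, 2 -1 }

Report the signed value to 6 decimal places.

+0.188982  (= +√(1/28))

j₁+j₂−J=1  J+j₁−j₂=5  J−j₁+j₂=3  j₁+j₂+J+1=10
(j₁±m₁, j₂±m₂, J±M) = (2,4,1,3,2,6)
P² = 5184/7
sum k=0..1:
  [0] +1/48 = 1/48
  [1] −1/72 = -1/72
S = 1/144
C² = P²·S² = 1/28 ; C = +0.188982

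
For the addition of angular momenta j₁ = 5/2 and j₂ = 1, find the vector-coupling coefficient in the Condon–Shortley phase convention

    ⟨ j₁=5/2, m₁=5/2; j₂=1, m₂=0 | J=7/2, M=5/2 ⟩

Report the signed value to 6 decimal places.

√[8·0!5!2!/8! · 5!0!1!1!6!1!] = √(28800/7)
  +(−1)^0/∏(0,0,0,1,5,1)! = 1/120  (running 1/120)
⟨..|..⟩ = √(28800/7)·(1/120) = +0.534522

+√(2/7) ≈ +0.534522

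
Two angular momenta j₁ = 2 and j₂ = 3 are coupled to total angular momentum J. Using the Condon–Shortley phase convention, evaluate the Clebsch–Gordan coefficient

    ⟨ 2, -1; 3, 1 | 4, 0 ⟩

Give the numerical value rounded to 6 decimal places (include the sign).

−√(5/14) = -0.597614

triangle: 1!×3!×5!/10! = 720/3628800
(j±m)!: 1!×3!×4!×2!×4!×4! = 165888
prefactor² = (2J+1)×Δ×N² = 10368/35
  k=0: +1/(0!×1!×3!×4!×0!×1!) = 1/144
  k=1: −1/(1!×0!×2!×3!×1!×2!) = -1/24
Σ = -5/144  ⇒  CG² = 10368/35×(-5/144)² = 5/14
CG = −√(5/14) = -0.597614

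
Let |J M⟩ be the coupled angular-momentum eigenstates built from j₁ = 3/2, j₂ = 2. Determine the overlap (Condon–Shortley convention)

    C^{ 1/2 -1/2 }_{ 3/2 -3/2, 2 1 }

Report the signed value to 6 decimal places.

j₁+j₂−J=3  J+j₁−j₂=0  J−j₁+j₂=1  j₁+j₂+J+1=5
(j₁±m₁, j₂±m₂, J±M) = (0,3,3,1,0,1)
P² = 18/5
sum k=3..3:
  [3] −1/6 = -1/6
S = -1/6
C² = P²·S² = 1/10 ; C = -0.316228

-0.316228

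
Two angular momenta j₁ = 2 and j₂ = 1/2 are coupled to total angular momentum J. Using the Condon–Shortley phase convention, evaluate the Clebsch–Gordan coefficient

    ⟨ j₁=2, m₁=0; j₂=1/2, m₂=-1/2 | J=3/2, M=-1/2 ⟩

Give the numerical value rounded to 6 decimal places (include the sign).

j₁+j₂−J=1  J+j₁−j₂=3  J−j₁+j₂=0  j₁+j₂+J+1=5
(j₁±m₁, j₂±m₂, J±M) = (2,2,0,1,1,2)
P² = 8/5
sum k=0..0:
  [0] +1/2 = 1/2
S = 1/2
C² = P²·S² = 2/5 ; C = +0.632456

+√(2/5) ≈ +0.632456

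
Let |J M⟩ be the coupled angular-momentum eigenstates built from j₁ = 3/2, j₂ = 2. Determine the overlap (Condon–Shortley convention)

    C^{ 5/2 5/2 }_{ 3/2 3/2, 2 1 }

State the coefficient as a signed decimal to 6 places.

triangle: 1!*2!*3!/7! = 12/5040
(j±m)!: 3!*0!*3!*1!*5!*0! = 4320
prefactor² = (2J+1)*Δ*N² = 432/7
  k=0: +1/(0!*1!*0!*3!*2!*0!) = 1/12
Σ = 1/12  ⇒  CG² = 432/7*1/12² = 3/7
CG = +√(3/7) = +0.654654

+√(3/7) = +0.654654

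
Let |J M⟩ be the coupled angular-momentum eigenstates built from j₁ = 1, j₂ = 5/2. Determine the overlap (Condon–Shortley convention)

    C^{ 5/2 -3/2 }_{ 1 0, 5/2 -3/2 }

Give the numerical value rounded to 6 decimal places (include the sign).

+√(9/35) = +0.507093

j₁+j₂−J=1  J+j₁−j₂=1  J−j₁+j₂=4  j₁+j₂+J+1=7
(j₁±m₁, j₂±m₂, J±M) = (1,1,1,4,1,4)
P² = 576/35
sum k=0..1:
  [0] +1/6 = 1/6
  [1] −1/24 = -1/24
S = 1/8
C² = P²·S² = 9/35 ; C = +0.507093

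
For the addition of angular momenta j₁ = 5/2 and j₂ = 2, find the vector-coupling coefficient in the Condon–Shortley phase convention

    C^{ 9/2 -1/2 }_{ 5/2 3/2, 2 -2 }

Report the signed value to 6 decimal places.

triangle: 0!·5!·4!/10! = 2880/3628800
(j±m)!: 4!·1!·0!·4!·4!·5! = 1658880
prefactor² = (2J+1)·Δ·N² = 92160/7
  k=0: +1/(0!·0!·1!·0!·4!·4!) = 1/576
Σ = 1/576  ⇒  CG² = 92160/7·1/576² = 5/126
CG = +√(5/126) = +0.199205

+√(5/126) ≈ +0.199205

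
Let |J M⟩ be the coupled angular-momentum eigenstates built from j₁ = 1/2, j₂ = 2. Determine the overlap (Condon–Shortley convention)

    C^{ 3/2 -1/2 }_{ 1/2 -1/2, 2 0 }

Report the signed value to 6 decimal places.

triangle: 1!*0!*3!/5! = 6/120
(j±m)!: 0!*1!*2!*2!*1!*2! = 8
prefactor² = (2J+1)*Δ*N² = 8/5
  k=1: −1/(1!*0!*0!*1!*0!*2!) = -1/2
Σ = -1/2  ⇒  CG² = 8/5*(-1/2)² = 2/5
CG = −√(2/5) = -0.632456

−√(2/5) = -0.632456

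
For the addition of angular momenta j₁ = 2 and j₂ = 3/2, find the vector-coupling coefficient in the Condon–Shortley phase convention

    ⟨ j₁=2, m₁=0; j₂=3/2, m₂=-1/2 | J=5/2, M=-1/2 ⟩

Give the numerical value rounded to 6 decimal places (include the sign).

√[6·1!3!2!/7! · 2!2!1!2!2!3!] = √(48/35)
  +(−1)^0/∏(0,1,2,1,1,1)! = 1/2  (running 1/2)
  +(−1)^1/∏(1,0,1,0,2,2)! = -1/4  (running 1/4)
⟨..|..⟩ = √(48/35)·(1/4) = +0.292770

+0.292770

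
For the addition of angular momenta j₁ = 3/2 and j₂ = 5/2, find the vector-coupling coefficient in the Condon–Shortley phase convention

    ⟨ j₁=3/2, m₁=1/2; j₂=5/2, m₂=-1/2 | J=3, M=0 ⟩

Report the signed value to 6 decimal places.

√[7·1!2!4!/8! · 2!1!2!3!3!3!] = √(36/5)
  +(−1)^0/∏(0,1,1,2,1,2)! = 1/4  (running 1/4)
  +(−1)^1/∏(1,0,0,1,2,3)! = -1/12  (running 1/6)
⟨..|..⟩ = √(36/5)·(1/6) = +0.447214

+√(1/5) ≈ +0.447214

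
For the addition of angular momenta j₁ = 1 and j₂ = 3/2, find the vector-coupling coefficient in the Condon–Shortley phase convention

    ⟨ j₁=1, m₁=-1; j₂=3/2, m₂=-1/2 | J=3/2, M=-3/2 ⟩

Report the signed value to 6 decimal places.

triangle: 1!·1!·2!/5! = 2/120
(j±m)!: 0!·2!·1!·2!·0!·3! = 24
prefactor² = (2J+1)·Δ·N² = 8/5
  k=1: −1/(1!·0!·1!·0!·0!·2!) = -1/2
Σ = -1/2  ⇒  CG² = 8/5·(-1/2)² = 2/5
CG = −√(2/5) = -0.632456

-0.632456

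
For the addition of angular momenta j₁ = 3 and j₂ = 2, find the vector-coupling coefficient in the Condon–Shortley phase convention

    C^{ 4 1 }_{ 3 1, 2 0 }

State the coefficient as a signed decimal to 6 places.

j₁+j₂−J=1  J+j₁−j₂=5  J−j₁+j₂=3  j₁+j₂+J+1=10
(j₁±m₁, j₂±m₂, J±M) = (4,2,2,2,5,3)
P² = 1728/7
sum k=0..1:
  [0] +1/24 = 1/24
  [1] −1/48 = -1/48
S = 1/48
C² = P²·S² = 3/28 ; C = +0.327327

+0.327327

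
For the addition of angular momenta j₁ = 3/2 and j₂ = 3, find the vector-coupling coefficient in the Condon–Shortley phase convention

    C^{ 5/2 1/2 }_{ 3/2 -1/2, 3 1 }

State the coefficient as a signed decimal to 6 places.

−√(1/70) ≈ -0.119523

j₁+j₂−J=2  J+j₁−j₂=1  J−j₁+j₂=4  j₁+j₂+J+1=8
(j₁±m₁, j₂±m₂, J±M) = (1,2,4,2,3,2)
P² = 288/35
sum k=1..2:
  [1] −1/6 = -1/6
  [2] +1/8 = 1/8
S = -1/24
C² = P²·S² = 1/70 ; C = -0.119523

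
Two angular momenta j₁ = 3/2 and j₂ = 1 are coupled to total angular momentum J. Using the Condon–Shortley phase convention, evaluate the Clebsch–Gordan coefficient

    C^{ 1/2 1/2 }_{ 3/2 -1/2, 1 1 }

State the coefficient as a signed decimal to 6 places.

+√(1/6) ≈ +0.408248

√[2·2!1!0!/4! · 1!2!2!0!1!0!] = √(2/3)
  +(−1)^2/∏(2,0,0,0,1,0)! = 1/2  (running 1/2)
⟨..|..⟩ = √(2/3)·(1/2) = +0.408248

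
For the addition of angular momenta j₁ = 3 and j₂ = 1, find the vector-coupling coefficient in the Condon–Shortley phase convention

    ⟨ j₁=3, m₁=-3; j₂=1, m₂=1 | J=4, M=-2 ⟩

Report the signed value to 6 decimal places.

+0.188982

√[9·0!6!2!/9! · 0!6!2!0!2!6!] = √(518400/7)
  +(−1)^0/∏(0,0,6,2,0,0)! = 1/1440  (running 1/1440)
⟨..|..⟩ = √(518400/7)·(1/1440) = +0.188982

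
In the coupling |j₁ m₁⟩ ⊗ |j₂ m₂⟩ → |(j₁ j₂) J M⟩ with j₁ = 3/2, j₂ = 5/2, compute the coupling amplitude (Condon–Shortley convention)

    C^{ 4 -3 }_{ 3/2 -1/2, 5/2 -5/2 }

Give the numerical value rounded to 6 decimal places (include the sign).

triangle: 0!·3!·5!/9! = 720/362880
(j±m)!: 1!·2!·0!·5!·1!·7! = 1209600
prefactor² = (2J+1)·Δ·N² = 21600
  k=0: +1/(0!·0!·2!·0!·1!·5!) = 1/240
Σ = 1/240  ⇒  CG² = 21600·1/240² = 3/8
CG = +√(3/8) = +0.612372

+√(3/8) = +0.612372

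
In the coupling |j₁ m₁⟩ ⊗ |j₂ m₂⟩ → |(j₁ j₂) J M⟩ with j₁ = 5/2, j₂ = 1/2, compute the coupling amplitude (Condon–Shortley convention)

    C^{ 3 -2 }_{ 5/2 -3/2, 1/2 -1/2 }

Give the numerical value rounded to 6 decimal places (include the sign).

+0.912871

√[7·0!5!1!/7! · 1!4!0!1!1!5!] = √(480)
  +(−1)^0/∏(0,0,4,0,1,1)! = 1/24  (running 1/24)
⟨..|..⟩ = √(480)·(1/24) = +0.912871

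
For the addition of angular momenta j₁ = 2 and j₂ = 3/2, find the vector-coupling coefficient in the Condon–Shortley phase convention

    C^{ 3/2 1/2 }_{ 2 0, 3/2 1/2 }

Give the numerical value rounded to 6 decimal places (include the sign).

-0.447214

j₁+j₂−J=2  J+j₁−j₂=2  J−j₁+j₂=1  j₁+j₂+J+1=6
(j₁±m₁, j₂±m₂, J±M) = (2,2,2,1,2,1)
P² = 16/45
sum k=1..2:
  [1] −1/1 = -1
  [2] +1/4 = 1/4
S = -3/4
C² = P²·S² = 1/5 ; C = -0.447214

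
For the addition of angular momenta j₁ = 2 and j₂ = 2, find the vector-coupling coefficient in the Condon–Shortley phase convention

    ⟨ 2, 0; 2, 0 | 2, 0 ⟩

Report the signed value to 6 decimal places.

√[5·2!2!2!/7! · 2!2!2!2!2!2!] = √(32/63)
  +(−1)^0/∏(0,2,2,2,0,0)! = 1/8  (running 1/8)
  +(−1)^1/∏(1,1,1,1,1,1)! = -1  (running -7/8)
  +(−1)^2/∏(2,0,0,0,2,2)! = 1/8  (running -3/4)
⟨..|..⟩ = √(32/63)·(-3/4) = -0.534522

-0.534522  (= −√(2/7))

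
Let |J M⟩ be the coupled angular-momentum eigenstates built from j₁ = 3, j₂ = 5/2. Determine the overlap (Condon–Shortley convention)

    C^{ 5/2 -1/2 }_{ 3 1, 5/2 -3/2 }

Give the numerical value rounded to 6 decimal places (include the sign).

j₁+j₂−J=3  J+j₁−j₂=3  J−j₁+j₂=2  j₁+j₂+J+1=9
(j₁±m₁, j₂±m₂, J±M) = (4,2,1,4,2,3)
P² = 576/35
sum k=0..1:
  [0] +1/12 = 1/12
  [1] −1/8 = -1/8
S = -1/24
C² = P²·S² = 1/35 ; C = -0.169031

-0.169031  (= −√(1/35))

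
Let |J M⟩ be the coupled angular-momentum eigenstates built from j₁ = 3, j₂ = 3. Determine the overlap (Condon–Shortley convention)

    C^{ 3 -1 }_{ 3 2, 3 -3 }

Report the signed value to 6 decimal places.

+√(1/3) ≈ +0.577350

j₁+j₂−J=3  J+j₁−j₂=3  J−j₁+j₂=3  j₁+j₂+J+1=10
(j₁±m₁, j₂±m₂, J±M) = (5,1,0,6,2,4)
P² = 1728
sum k=0..0:
  [0] +1/72 = 1/72
S = 1/72
C² = P²·S² = 1/3 ; C = +0.577350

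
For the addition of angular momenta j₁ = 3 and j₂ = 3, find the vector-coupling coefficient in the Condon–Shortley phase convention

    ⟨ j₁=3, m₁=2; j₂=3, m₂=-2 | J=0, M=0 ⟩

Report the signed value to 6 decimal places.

-0.377964  (= −√(1/7))

j₁+j₂−J=6  J+j₁−j₂=0  J−j₁+j₂=0  j₁+j₂+J+1=7
(j₁±m₁, j₂±m₂, J±M) = (5,1,1,5,0,0)
P² = 14400/7
sum k=1..1:
  [1] −1/120 = -1/120
S = -1/120
C² = P²·S² = 1/7 ; C = -0.377964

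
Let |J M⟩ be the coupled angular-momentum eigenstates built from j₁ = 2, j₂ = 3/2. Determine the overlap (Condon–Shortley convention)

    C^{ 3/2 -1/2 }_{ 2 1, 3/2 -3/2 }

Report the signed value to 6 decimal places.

+0.632456  (= +√(2/5))

triangle: 2!×2!×1!/6! = 4/720
(j±m)!: 3!×1!×0!×3!×1!×2! = 72
prefactor² = (2J+1)×Δ×N² = 8/5
  k=0: +1/(0!×2!×1!×0!×1!×1!) = 1/2
Σ = 1/2  ⇒  CG² = 8/5×1/2² = 2/5
CG = +√(2/5) = +0.632456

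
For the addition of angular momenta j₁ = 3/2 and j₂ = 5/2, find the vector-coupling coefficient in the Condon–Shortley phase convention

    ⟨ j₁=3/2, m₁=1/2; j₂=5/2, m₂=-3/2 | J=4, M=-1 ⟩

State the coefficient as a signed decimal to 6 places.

+√(15/56) = +0.517549

triangle: 0!*3!*5!/9! = 720/362880
(j±m)!: 2!*1!*1!*4!*3!*5! = 34560
prefactor² = (2J+1)*Δ*N² = 4320/7
  k=0: +1/(0!*0!*1!*1!*2!*4!) = 1/48
Σ = 1/48  ⇒  CG² = 4320/7*1/48² = 15/56
CG = +√(15/56) = +0.517549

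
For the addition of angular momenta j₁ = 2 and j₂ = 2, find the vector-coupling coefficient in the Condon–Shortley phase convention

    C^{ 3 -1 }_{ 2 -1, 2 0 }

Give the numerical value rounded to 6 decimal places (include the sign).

√[7·1!3!3!/8! · 1!3!2!2!2!4!] = √(36/5)
  +(−1)^0/∏(0,1,3,2,0,1)! = 1/12  (running 1/12)
  +(−1)^1/∏(1,0,2,1,1,2)! = -1/4  (running -1/6)
⟨..|..⟩ = √(36/5)·(-1/6) = -0.447214

−√(1/5) ≈ -0.447214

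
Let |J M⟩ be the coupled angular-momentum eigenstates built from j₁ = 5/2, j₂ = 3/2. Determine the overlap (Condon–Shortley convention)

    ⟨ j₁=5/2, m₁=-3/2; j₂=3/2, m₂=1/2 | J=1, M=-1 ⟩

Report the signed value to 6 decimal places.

j₁+j₂−J=3  J+j₁−j₂=2  J−j₁+j₂=0  j₁+j₂+J+1=6
(j₁±m₁, j₂±m₂, J±M) = (1,4,2,1,0,2)
P² = 24/5
sum k=2..2:
  [2] +1/4 = 1/4
S = 1/4
C² = P²·S² = 3/10 ; C = +0.547723

+√(3/10) ≈ +0.547723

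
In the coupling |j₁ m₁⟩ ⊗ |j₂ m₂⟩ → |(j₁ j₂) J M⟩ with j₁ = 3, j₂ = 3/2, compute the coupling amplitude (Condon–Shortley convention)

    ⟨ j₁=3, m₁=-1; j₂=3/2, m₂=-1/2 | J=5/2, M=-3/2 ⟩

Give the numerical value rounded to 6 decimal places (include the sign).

-0.591608

√[6·2!4!1!/8! · 2!4!1!2!1!4!] = √(576/35)
  +(−1)^0/∏(0,2,4,1,0,0)! = 1/48  (running 1/48)
  +(−1)^1/∏(1,1,3,0,1,1)! = -1/6  (running -7/48)
⟨..|..⟩ = √(576/35)·(-7/48) = -0.591608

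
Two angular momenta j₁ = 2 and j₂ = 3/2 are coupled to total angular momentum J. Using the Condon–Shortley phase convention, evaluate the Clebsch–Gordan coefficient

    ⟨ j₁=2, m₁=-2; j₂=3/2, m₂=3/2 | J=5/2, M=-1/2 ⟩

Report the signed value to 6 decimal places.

triangle: 1!·3!·2!/7! = 12/5040
(j±m)!: 0!·4!·3!·0!·2!·3! = 1728
prefactor² = (2J+1)·Δ·N² = 864/35
  k=1: −1/(1!·0!·3!·2!·0!·0!) = -1/12
Σ = -1/12  ⇒  CG² = 864/35·(-1/12)² = 6/35
CG = −√(6/35) = -0.414039

-0.414039  (= −√(6/35))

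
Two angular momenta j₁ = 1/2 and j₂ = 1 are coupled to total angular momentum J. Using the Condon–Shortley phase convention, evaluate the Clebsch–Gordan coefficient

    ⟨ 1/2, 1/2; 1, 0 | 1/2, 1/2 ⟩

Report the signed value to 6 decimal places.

+√(1/3) ≈ +0.577350

j₁+j₂−J=1  J+j₁−j₂=0  J−j₁+j₂=1  j₁+j₂+J+1=3
(j₁±m₁, j₂±m₂, J±M) = (1,0,1,1,1,0)
P² = 1/3
sum k=0..0:
  [0] +1/1 = 1
S = 1
C² = P²·S² = 1/3 ; C = +0.577350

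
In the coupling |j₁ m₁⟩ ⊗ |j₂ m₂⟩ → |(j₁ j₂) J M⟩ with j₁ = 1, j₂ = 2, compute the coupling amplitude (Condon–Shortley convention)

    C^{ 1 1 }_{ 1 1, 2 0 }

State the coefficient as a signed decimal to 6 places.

triangle: 2!×0!×2!/5! = 4/120
(j±m)!: 2!×0!×2!×2!×2!×0! = 16
prefactor² = (2J+1)×Δ×N² = 8/5
  k=0: +1/(0!×2!×0!×2!×0!×0!) = 1/4
Σ = 1/4  ⇒  CG² = 8/5×1/4² = 1/10
CG = +√(1/10) = +0.316228

+√(1/10) ≈ +0.316228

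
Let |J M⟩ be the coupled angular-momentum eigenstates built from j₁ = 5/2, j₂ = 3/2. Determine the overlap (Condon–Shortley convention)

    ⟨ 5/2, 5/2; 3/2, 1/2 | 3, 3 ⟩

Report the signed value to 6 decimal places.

+√(5/8) ≈ +0.790569

j₁+j₂−J=1  J+j₁−j₂=4  J−j₁+j₂=2  j₁+j₂+J+1=8
(j₁±m₁, j₂±m₂, J±M) = (5,0,2,1,6,0)
P² = 1440
sum k=0..0:
  [0] +1/48 = 1/48
S = 1/48
C² = P²·S² = 5/8 ; C = +0.790569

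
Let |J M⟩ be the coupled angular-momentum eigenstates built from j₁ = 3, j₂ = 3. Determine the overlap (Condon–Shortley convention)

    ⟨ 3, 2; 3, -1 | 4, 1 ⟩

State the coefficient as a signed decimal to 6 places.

triangle: 2!·4!·4!/11! = 1152/39916800
(j±m)!: 5!·1!·2!·4!·5!·3! = 4147200
prefactor² = (2J+1)·Δ·N² = 82944/77
  k=0: +1/(0!·2!·1!·2!·3!·2!) = 1/48
  k=1: −1/(1!·1!·0!·1!·4!·3!) = -1/144
Σ = 1/72  ⇒  CG² = 82944/77·1/72² = 16/77
CG = +√(16/77) = +0.455842

+0.455842  (= +√(16/77))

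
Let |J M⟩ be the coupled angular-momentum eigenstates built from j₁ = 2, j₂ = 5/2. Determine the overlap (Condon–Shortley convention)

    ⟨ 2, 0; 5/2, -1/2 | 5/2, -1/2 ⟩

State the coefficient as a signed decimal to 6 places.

triangle: 2!·2!·3!/8! = 24/40320
(j±m)!: 2!·2!·2!·3!·2!·3! = 576
prefactor² = (2J+1)·Δ·N² = 72/35
  k=0: +1/(0!·2!·2!·2!·0!·1!) = 1/8
  k=1: −1/(1!·1!·1!·1!·1!·2!) = -1/2
  k=2: +1/(2!·0!·0!·0!·2!·3!) = 1/24
Σ = -1/3  ⇒  CG² = 72/35·(-1/3)² = 8/35
CG = −√(8/35) = -0.478091

−√(8/35) = -0.478091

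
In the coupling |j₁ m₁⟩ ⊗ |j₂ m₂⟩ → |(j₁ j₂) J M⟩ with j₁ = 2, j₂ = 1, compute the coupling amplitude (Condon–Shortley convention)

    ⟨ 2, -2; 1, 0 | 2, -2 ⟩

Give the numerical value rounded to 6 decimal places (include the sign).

-0.816497

j₁+j₂−J=1  J+j₁−j₂=3  J−j₁+j₂=1  j₁+j₂+J+1=6
(j₁±m₁, j₂±m₂, J±M) = (0,4,1,1,0,4)
P² = 24
sum k=1..1:
  [1] −1/6 = -1/6
S = -1/6
C² = P²·S² = 2/3 ; C = -0.816497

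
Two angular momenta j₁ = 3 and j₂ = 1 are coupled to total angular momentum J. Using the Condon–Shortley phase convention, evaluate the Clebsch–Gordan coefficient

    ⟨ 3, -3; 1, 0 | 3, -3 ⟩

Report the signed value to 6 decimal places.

−√(3/4) = -0.866025

√[7·1!5!1!/8! · 0!6!1!1!0!6!] = √(10800)
  +(−1)^1/∏(1,0,5,0,0,1)! = -1/120  (running -1/120)
⟨..|..⟩ = √(10800)·(-1/120) = -0.866025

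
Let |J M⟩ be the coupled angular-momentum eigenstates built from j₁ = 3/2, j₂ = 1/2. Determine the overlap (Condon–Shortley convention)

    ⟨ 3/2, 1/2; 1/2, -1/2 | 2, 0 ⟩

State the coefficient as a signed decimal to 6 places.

+0.707107  (= +√(1/2))

j₁+j₂−J=0  J+j₁−j₂=3  J−j₁+j₂=1  j₁+j₂+J+1=5
(j₁±m₁, j₂±m₂, J±M) = (2,1,0,1,2,2)
P² = 2
sum k=0..0:
  [0] +1/2 = 1/2
S = 1/2
C² = P²·S² = 1/2 ; C = +0.707107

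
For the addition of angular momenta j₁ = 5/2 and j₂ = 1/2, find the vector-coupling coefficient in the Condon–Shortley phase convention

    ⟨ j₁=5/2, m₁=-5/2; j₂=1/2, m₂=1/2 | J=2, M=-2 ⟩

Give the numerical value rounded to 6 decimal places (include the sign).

√[5·1!4!0!/6! · 0!5!1!0!0!4!] = √(480)
  +(−1)^1/∏(1,0,4,0,0,0)! = -1/24  (running -1/24)
⟨..|..⟩ = √(480)·(-1/24) = -0.912871

−√(5/6) = -0.912871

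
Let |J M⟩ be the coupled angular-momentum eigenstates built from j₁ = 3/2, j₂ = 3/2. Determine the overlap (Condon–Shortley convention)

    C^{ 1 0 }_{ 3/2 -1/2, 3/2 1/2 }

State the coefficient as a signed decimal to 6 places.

−√(1/20) = -0.223607

triangle: 2!·1!·1!/5! = 2/120
(j±m)!: 1!·2!·2!·1!·1!·1! = 4
prefactor² = (2J+1)·Δ·N² = 1/5
  k=1: −1/(1!·1!·1!·1!·0!·0!) = -1
  k=2: +1/(2!·0!·0!·0!·1!·1!) = 1/2
Σ = -1/2  ⇒  CG² = 1/5·(-1/2)² = 1/20
CG = −√(1/20) = -0.223607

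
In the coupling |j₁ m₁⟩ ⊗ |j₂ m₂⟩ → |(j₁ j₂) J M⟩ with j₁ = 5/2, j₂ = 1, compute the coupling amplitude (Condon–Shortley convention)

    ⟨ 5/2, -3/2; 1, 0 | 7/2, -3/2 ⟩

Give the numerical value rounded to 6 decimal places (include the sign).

+0.690066

triangle: 0!*5!*2!/8! = 240/40320
(j±m)!: 1!*4!*1!*1!*2!*5! = 5760
prefactor² = (2J+1)*Δ*N² = 1920/7
  k=0: +1/(0!*0!*4!*1!*1!*1!) = 1/24
Σ = 1/24  ⇒  CG² = 1920/7*1/24² = 10/21
CG = +√(10/21) = +0.690066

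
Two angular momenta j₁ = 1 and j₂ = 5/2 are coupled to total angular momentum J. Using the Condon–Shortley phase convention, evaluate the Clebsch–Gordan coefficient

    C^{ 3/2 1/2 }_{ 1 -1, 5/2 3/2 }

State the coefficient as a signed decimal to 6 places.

+√(2/5) ≈ +0.632456

j₁+j₂−J=2  J+j₁−j₂=0  J−j₁+j₂=3  j₁+j₂+J+1=6
(j₁±m₁, j₂±m₂, J±M) = (0,2,4,1,2,1)
P² = 32/5
sum k=2..2:
  [2] +1/4 = 1/4
S = 1/4
C² = P²·S² = 2/5 ; C = +0.632456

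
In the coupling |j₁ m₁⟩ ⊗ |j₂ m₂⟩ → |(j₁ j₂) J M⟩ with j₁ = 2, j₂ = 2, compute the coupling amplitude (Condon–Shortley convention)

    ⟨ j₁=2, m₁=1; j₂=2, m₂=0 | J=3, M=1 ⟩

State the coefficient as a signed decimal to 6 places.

triangle: 1!×3!×3!/8! = 36/40320
(j±m)!: 3!×1!×2!×2!×4!×2! = 1152
prefactor² = (2J+1)×Δ×N² = 36/5
  k=0: +1/(0!×1!×1!×2!×2!×1!) = 1/4
  k=1: −1/(1!×0!×0!×1!×3!×2!) = -1/12
Σ = 1/6  ⇒  CG² = 36/5×1/6² = 1/5
CG = +√(1/5) = +0.447214

+√(1/5) ≈ +0.447214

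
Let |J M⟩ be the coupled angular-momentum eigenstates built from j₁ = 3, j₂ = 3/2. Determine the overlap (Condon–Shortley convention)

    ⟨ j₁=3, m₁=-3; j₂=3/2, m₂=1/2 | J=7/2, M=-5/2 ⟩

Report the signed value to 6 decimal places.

triangle: 1!*5!*2!/9! = 240/362880
(j±m)!: 0!*6!*2!*1!*1!*6! = 1036800
prefactor² = (2J+1)*Δ*N² = 38400/7
  k=1: −1/(1!*0!*5!*1!*0!*1!) = -1/120
Σ = -1/120  ⇒  CG² = 38400/7*(-1/120)² = 8/21
CG = −√(8/21) = -0.617213

−√(8/21) ≈ -0.617213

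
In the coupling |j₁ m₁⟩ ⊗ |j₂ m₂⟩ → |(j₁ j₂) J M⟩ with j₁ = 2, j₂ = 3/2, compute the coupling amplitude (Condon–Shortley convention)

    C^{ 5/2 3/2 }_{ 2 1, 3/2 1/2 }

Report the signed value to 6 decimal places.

+0.169031

triangle: 1!·3!·2!/7! = 12/5040
(j±m)!: 3!·1!·2!·1!·4!·1! = 288
prefactor² = (2J+1)·Δ·N² = 144/35
  k=0: +1/(0!·1!·1!·2!·2!·0!) = 1/4
  k=1: −1/(1!·0!·0!·1!·3!·1!) = -1/6
Σ = 1/12  ⇒  CG² = 144/35·1/12² = 1/35
CG = +√(1/35) = +0.169031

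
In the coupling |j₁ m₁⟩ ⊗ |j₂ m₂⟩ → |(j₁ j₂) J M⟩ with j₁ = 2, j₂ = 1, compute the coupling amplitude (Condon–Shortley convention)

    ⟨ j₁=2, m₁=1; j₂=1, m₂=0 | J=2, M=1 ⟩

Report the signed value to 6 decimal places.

+0.408248  (= +√(1/6))

j₁+j₂−J=1  J+j₁−j₂=3  J−j₁+j₂=1  j₁+j₂+J+1=6
(j₁±m₁, j₂±m₂, J±M) = (3,1,1,1,3,1)
P² = 3/2
sum k=0..1:
  [0] +1/2 = 1/2
  [1] −1/6 = -1/6
S = 1/3
C² = P²·S² = 1/6 ; C = +0.408248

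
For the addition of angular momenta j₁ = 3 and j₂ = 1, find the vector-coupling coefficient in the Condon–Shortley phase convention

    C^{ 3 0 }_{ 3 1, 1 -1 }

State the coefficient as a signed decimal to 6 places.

triangle: 1!×5!×1!/8! = 120/40320
(j±m)!: 4!×2!×0!×2!×3!×3! = 3456
prefactor² = (2J+1)×Δ×N² = 72
  k=0: +1/(0!×1!×2!×0!×3!×1!) = 1/12
Σ = 1/12  ⇒  CG² = 72×1/12² = 1/2
CG = +√(1/2) = +0.707107

+√(1/2) = +0.707107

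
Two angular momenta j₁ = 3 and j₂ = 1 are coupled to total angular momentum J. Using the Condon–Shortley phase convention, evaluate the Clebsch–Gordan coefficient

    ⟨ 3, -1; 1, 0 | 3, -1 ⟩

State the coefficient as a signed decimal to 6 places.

-0.288675

j₁+j₂−J=1  J+j₁−j₂=5  J−j₁+j₂=1  j₁+j₂+J+1=8
(j₁±m₁, j₂±m₂, J±M) = (2,4,1,1,2,4)
P² = 48
sum k=0..1:
  [0] +1/24 = 1/24
  [1] −1/12 = -1/12
S = -1/24
C² = P²·S² = 1/12 ; C = -0.288675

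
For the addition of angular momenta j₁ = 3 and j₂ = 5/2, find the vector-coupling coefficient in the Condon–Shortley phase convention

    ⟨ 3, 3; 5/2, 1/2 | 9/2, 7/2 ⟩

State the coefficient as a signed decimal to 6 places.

+√(16/33) ≈ +0.696311

triangle: 1!*5!*4!/11! = 2880/39916800
(j±m)!: 6!*0!*3!*2!*8!*1! = 348364800
prefactor² = (2J+1)*Δ*N² = 2764800/11
  k=0: +1/(0!*1!*0!*3!*5!*1!) = 1/720
Σ = 1/720  ⇒  CG² = 2764800/11*1/720² = 16/33
CG = +√(16/33) = +0.696311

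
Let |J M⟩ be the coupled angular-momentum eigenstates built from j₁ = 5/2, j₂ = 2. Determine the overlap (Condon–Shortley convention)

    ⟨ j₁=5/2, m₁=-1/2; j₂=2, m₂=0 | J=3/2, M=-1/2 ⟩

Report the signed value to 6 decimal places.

+0.239046  (= +√(2/35))

j₁+j₂−J=3  J+j₁−j₂=2  J−j₁+j₂=1  j₁+j₂+J+1=7
(j₁±m₁, j₂±m₂, J±M) = (2,3,2,2,1,2)
P² = 32/35
sum k=1..2:
  [1] −1/4 = -1/4
  [2] +1/2 = 1/2
S = 1/4
C² = P²·S² = 2/35 ; C = +0.239046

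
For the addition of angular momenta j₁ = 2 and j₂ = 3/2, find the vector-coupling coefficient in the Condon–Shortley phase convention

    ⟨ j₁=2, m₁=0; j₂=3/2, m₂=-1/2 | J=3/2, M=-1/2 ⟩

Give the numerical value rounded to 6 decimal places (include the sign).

−√(1/5) ≈ -0.447214

triangle: 2!×2!×1!/6! = 4/720
(j±m)!: 2!×2!×1!×2!×1!×2! = 16
prefactor² = (2J+1)×Δ×N² = 16/45
  k=0: +1/(0!×2!×2!×1!×0!×0!) = 1/4
  k=1: −1/(1!×1!×1!×0!×1!×1!) = -1
Σ = -3/4  ⇒  CG² = 16/45×(-3/4)² = 1/5
CG = −√(1/5) = -0.447214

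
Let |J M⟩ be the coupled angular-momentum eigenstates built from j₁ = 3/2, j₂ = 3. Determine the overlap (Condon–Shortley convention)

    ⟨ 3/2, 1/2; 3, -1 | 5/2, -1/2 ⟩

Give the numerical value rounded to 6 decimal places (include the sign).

−√(1/70) ≈ -0.119523

j₁+j₂−J=2  J+j₁−j₂=1  J−j₁+j₂=4  j₁+j₂+J+1=8
(j₁±m₁, j₂±m₂, J±M) = (2,1,2,4,2,3)
P² = 288/35
sum k=0..1:
  [0] +1/8 = 1/8
  [1] −1/6 = -1/6
S = -1/24
C² = P²·S² = 1/70 ; C = -0.119523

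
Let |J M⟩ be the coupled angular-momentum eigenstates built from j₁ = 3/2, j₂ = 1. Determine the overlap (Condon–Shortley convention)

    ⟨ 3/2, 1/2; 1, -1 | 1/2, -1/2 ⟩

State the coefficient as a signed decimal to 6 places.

triangle: 2!*1!*0!/4! = 2/24
(j±m)!: 2!*1!*0!*2!*0!*1! = 4
prefactor² = (2J+1)*Δ*N² = 2/3
  k=0: +1/(0!*2!*1!*0!*0!*0!) = 1/2
Σ = 1/2  ⇒  CG² = 2/3*1/2² = 1/6
CG = +√(1/6) = +0.408248

+0.408248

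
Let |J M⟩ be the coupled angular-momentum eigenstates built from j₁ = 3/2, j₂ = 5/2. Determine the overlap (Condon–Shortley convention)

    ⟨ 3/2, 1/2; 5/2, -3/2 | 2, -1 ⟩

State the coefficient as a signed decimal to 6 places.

+0.154303

triangle: 2!×1!×3!/7! = 12/5040
(j±m)!: 2!×1!×1!×4!×1!×3! = 288
prefactor² = (2J+1)×Δ×N² = 24/7
  k=0: +1/(0!×2!×1!×1!×0!×2!) = 1/4
  k=1: −1/(1!×1!×0!×0!×1!×3!) = -1/6
Σ = 1/12  ⇒  CG² = 24/7×1/12² = 1/42
CG = +√(1/42) = +0.154303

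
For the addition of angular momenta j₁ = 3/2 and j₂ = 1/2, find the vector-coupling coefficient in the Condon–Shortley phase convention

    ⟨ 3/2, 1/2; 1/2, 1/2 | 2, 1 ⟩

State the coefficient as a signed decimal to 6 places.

√[5·0!3!1!/5! · 2!1!1!0!3!1!] = √(3)
  +(−1)^0/∏(0,0,1,1,2,0)! = 1/2  (running 1/2)
⟨..|..⟩ = √(3)·(1/2) = +0.866025

+√(3/4) ≈ +0.866025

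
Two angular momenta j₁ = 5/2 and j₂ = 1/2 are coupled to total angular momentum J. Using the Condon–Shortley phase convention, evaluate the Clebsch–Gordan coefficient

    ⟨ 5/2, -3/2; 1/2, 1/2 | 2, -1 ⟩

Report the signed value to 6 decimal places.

-0.816497

j₁+j₂−J=1  J+j₁−j₂=4  J−j₁+j₂=0  j₁+j₂+J+1=6
(j₁±m₁, j₂±m₂, J±M) = (1,4,1,0,1,3)
P² = 24
sum k=1..1:
  [1] −1/6 = -1/6
S = -1/6
C² = P²·S² = 2/3 ; C = -0.816497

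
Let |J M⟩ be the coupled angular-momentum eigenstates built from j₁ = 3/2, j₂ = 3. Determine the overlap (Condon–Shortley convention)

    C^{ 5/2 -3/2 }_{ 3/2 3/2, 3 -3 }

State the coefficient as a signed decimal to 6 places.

+0.566947

√[6·2!1!4!/8! · 3!0!0!6!1!4!] = √(5184/7)
  +(−1)^0/∏(0,2,0,0,1,4)! = 1/48  (running 1/48)
⟨..|..⟩ = √(5184/7)·(1/48) = +0.566947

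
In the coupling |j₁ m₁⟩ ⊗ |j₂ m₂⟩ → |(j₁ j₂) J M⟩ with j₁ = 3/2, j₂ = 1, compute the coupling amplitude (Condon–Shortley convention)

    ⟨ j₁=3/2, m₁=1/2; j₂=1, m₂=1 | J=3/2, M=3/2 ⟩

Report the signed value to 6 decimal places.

−√(2/5) = -0.632456

√[4·1!2!1!/5! · 2!1!2!0!3!0!] = √(8/5)
  +(−1)^1/∏(1,0,0,1,2,0)! = -1/2  (running -1/2)
⟨..|..⟩ = √(8/5)·(-1/2) = -0.632456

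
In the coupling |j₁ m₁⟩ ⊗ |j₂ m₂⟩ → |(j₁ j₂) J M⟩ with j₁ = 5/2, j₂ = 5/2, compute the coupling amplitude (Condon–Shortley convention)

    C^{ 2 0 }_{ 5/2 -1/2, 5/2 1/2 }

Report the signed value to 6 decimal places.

√[5·3!2!2!/8! · 2!3!3!2!2!2!] = √(12/7)
  +(−1)^1/∏(1,2,2,2,0,0)! = -1/8  (running -1/8)
  +(−1)^2/∏(2,1,1,1,1,1)! = 1/2  (running 3/8)
  +(−1)^3/∏(3,0,0,0,2,2)! = -1/24  (running 1/3)
⟨..|..⟩ = √(12/7)·(1/3) = +0.436436

+0.436436  (= +√(4/21))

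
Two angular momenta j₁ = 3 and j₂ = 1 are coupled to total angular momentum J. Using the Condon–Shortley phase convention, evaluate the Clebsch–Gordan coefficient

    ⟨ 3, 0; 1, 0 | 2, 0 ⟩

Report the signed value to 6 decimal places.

−√(3/7) = -0.654654

√[5·2!4!0!/7! · 3!3!1!1!2!2!] = √(48/7)
  +(−1)^1/∏(1,1,2,0,2,0)! = -1/4  (running -1/4)
⟨..|..⟩ = √(48/7)·(-1/4) = -0.654654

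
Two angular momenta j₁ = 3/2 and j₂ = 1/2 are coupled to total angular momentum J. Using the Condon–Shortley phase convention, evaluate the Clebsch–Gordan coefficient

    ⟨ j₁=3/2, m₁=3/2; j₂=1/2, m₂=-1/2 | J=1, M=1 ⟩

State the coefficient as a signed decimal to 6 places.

+√(3/4) = +0.866025

j₁+j₂−J=1  J+j₁−j₂=2  J−j₁+j₂=0  j₁+j₂+J+1=4
(j₁±m₁, j₂±m₂, J±M) = (3,0,0,1,2,0)
P² = 3
sum k=0..0:
  [0] +1/2 = 1/2
S = 1/2
C² = P²·S² = 3/4 ; C = +0.866025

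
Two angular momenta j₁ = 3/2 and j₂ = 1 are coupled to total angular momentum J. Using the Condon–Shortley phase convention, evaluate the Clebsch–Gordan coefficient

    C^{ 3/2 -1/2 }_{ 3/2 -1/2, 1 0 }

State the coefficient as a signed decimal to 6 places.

j₁+j₂−J=1  J+j₁−j₂=2  J−j₁+j₂=1  j₁+j₂+J+1=5
(j₁±m₁, j₂±m₂, J±M) = (1,2,1,1,1,2)
P² = 4/15
sum k=0..1:
  [0] +1/2 = 1/2
  [1] −1/1 = -1
S = -1/2
C² = P²·S² = 1/15 ; C = -0.258199

-0.258199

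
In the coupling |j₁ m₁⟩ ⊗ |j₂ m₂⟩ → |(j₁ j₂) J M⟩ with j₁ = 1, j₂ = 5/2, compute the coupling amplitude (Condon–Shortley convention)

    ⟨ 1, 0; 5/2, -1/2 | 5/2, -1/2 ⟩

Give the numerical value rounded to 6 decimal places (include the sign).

√[6·1!1!4!/7! · 1!1!2!3!2!3!] = √(144/35)
  +(−1)^0/∏(0,1,1,2,0,2)! = 1/4  (running 1/4)
  +(−1)^1/∏(1,0,0,1,1,3)! = -1/6  (running 1/12)
⟨..|..⟩ = √(144/35)·(1/12) = +0.169031

+√(1/35) ≈ +0.169031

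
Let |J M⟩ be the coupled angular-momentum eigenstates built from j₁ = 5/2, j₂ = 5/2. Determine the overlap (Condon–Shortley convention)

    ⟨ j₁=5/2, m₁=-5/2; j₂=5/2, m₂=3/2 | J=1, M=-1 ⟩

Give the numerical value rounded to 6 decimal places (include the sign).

+0.377964

triangle: 4!*1!*1!/7! = 24/5040
(j±m)!: 0!*5!*4!*1!*0!*2! = 5760
prefactor² = (2J+1)*Δ*N² = 576/7
  k=4: +1/(4!*0!*1!*0!*0!*1!) = 1/24
Σ = 1/24  ⇒  CG² = 576/7*1/24² = 1/7
CG = +√(1/7) = +0.377964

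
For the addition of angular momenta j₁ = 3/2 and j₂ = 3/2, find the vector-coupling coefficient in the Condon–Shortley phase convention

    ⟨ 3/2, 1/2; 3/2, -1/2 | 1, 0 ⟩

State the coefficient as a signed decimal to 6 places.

j₁+j₂−J=2  J+j₁−j₂=1  J−j₁+j₂=1  j₁+j₂+J+1=5
(j₁±m₁, j₂±m₂, J±M) = (2,1,1,2,1,1)
P² = 1/5
sum k=0..1:
  [0] +1/2 = 1/2
  [1] −1/1 = -1
S = -1/2
C² = P²·S² = 1/20 ; C = -0.223607

-0.223607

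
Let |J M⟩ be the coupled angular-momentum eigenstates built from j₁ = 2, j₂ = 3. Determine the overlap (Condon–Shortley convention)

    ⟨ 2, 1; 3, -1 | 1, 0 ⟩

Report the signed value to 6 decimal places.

−√(8/35) = -0.478091

j₁+j₂−J=4  J+j₁−j₂=0  J−j₁+j₂=2  j₁+j₂+J+1=7
(j₁±m₁, j₂±m₂, J±M) = (3,1,2,4,1,1)
P² = 288/35
sum k=1..1:
  [1] −1/6 = -1/6
S = -1/6
C² = P²·S² = 8/35 ; C = -0.478091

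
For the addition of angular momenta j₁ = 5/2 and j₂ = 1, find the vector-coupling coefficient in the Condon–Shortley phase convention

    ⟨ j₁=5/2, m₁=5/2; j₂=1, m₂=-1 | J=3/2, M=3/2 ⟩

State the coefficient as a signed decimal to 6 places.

+0.816497

triangle: 2!×3!×0!/6! = 12/720
(j±m)!: 5!×0!×0!×2!×3!×0! = 1440
prefactor² = (2J+1)×Δ×N² = 96
  k=0: +1/(0!×2!×0!×0!×3!×0!) = 1/12
Σ = 1/12  ⇒  CG² = 96×1/12² = 2/3
CG = +√(2/3) = +0.816497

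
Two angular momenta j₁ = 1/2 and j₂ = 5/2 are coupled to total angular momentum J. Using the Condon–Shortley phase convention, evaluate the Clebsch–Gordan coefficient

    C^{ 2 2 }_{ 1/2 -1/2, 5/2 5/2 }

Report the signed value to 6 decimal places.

√[5·1!0!4!/6! · 0!1!5!0!4!0!] = √(480)
  +(−1)^1/∏(1,0,0,4,0,0)! = -1/24  (running -1/24)
⟨..|..⟩ = √(480)·(-1/24) = -0.912871

−√(5/6) = -0.912871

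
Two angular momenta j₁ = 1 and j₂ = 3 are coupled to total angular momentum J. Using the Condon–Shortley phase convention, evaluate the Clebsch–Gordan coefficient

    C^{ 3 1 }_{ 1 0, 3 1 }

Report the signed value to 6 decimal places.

−√(1/12) = -0.288675

j₁+j₂−J=1  J+j₁−j₂=1  J−j₁+j₂=5  j₁+j₂+J+1=8
(j₁±m₁, j₂±m₂, J±M) = (1,1,4,2,4,2)
P² = 48
sum k=0..1:
  [0] +1/24 = 1/24
  [1] −1/12 = -1/12
S = -1/24
C² = P²·S² = 1/12 ; C = -0.288675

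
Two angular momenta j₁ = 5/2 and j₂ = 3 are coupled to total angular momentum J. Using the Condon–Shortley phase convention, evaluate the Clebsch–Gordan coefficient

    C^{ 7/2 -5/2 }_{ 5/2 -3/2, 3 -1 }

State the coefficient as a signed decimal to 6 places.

j₁+j₂−J=2  J+j₁−j₂=3  J−j₁+j₂=4  j₁+j₂+J+1=10
(j₁±m₁, j₂±m₂, J±M) = (1,4,2,4,1,6)
P² = 18432/35
sum k=1..2:
  [1] −1/36 = -1/36
  [2] +1/96 = 1/96
S = -5/288
C² = P²·S² = 10/63 ; C = -0.398410

-0.398410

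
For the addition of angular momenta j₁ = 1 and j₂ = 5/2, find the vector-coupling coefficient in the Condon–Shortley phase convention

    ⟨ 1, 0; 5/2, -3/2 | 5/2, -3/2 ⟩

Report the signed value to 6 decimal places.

+0.507093

j₁+j₂−J=1  J+j₁−j₂=1  J−j₁+j₂=4  j₁+j₂+J+1=7
(j₁±m₁, j₂±m₂, J±M) = (1,1,1,4,1,4)
P² = 576/35
sum k=0..1:
  [0] +1/6 = 1/6
  [1] −1/24 = -1/24
S = 1/8
C² = P²·S² = 9/35 ; C = +0.507093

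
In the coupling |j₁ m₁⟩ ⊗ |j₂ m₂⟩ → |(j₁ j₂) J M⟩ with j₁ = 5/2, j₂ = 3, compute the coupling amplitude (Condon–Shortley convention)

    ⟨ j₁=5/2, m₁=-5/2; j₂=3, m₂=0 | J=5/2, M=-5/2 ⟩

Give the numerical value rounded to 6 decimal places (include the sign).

j₁+j₂−J=3  J+j₁−j₂=2  J−j₁+j₂=3  j₁+j₂+J+1=9
(j₁±m₁, j₂±m₂, J±M) = (0,5,3,3,0,5)
P² = 4320/7
sum k=3..3:
  [3] −1/72 = -1/72
S = -1/72
C² = P²·S² = 5/42 ; C = -0.345033

-0.345033  (= −√(5/42))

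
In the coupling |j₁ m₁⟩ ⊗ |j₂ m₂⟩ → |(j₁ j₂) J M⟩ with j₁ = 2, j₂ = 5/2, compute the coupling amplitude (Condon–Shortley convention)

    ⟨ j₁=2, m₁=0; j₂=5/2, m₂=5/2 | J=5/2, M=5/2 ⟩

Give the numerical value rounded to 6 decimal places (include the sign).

j₁+j₂−J=2  J+j₁−j₂=2  J−j₁+j₂=3  j₁+j₂+J+1=8
(j₁±m₁, j₂±m₂, J±M) = (2,2,5,0,5,0)
P² = 1440/7
sum k=2..2:
  [2] +1/24 = 1/24
S = 1/24
C² = P²·S² = 5/14 ; C = +0.597614

+0.597614  (= +√(5/14))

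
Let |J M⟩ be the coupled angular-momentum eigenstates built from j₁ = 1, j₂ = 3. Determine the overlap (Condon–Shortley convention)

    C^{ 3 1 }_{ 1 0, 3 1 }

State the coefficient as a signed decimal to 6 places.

−√(1/12) ≈ -0.288675

triangle: 1!*1!*5!/8! = 120/40320
(j±m)!: 1!*1!*4!*2!*4!*2! = 2304
prefactor² = (2J+1)*Δ*N² = 48
  k=0: +1/(0!*1!*1!*4!*0!*1!) = 1/24
  k=1: −1/(1!*0!*0!*3!*1!*2!) = -1/12
Σ = -1/24  ⇒  CG² = 48*(-1/24)² = 1/12
CG = −√(1/12) = -0.288675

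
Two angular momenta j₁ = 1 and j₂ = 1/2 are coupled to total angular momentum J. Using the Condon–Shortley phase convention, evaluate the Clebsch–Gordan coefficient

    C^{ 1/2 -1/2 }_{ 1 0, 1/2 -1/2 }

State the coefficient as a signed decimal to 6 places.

+√(1/3) ≈ +0.577350

√[2·1!1!0!/3! · 1!1!0!1!0!1!] = √(1/3)
  +(−1)^0/∏(0,1,1,0,0,0)! = 1  (running 1)
⟨..|..⟩ = √(1/3)·(1) = +0.577350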